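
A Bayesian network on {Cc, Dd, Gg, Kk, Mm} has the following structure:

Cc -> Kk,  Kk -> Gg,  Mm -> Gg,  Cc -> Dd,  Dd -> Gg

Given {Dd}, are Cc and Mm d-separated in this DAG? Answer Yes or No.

We examine all 2 paths between Cc and Mm:
Path 1: Cc → Kk → Gg ← Mm
  Gg is a collider here and neither Gg nor any of its descendants is conditioned on, so the collider stays closed — the path is blocked at Gg.
Path 2: Cc → Dd → Gg ← Mm
  Dd is a chain here and Dd is conditioned on, so the path is blocked at Dd.
Every path is blocked, so Cc and Mm are d-separated given {Dd}.

Yes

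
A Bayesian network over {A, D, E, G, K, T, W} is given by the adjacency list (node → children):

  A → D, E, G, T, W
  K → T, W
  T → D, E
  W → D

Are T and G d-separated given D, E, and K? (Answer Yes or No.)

There are 6 undirected paths between T and G; checking each against the conditioning set {D, E, K}:
Path 1: T ← K → W → D ← A → G
  K is a fork here and K is conditioned on, so the path is blocked at K.
Path 2: T ← K → W ← A → G
  K is a fork here and K is conditioned on, so the path is blocked at K.
Path 3: T → D ← W ← A → G
  D is a collider and D is conditioned on, which opens it; W is a chain and W is not conditioned on; A is a fork and A is not conditioned on — no node blocks this path, so it is active.
Path 4: T → D ← A → G
  D is a collider and D is conditioned on, which opens it; A is a fork and A is not conditioned on — no node blocks this path, so it is active.
Path 5: T → E ← A → G
  E is a collider and E is conditioned on, which opens it; A is a fork and A is not conditioned on — no node blocks this path, so it is active.
Path 6: T ← A → G
  A is a fork and A is not conditioned on — no node blocks this path, so it is active.
Since the path T → D ← W ← A → G is active, T and G are not d-separated given {D, E, K}.

No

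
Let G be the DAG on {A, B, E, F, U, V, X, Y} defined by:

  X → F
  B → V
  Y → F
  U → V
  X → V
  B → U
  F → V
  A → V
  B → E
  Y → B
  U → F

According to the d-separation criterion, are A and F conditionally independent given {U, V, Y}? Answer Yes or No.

No

6 paths connect A and F; each must be blocked for d-separation to hold:
Path 1: A → V ← U ← B ← Y → F
  U is a chain here and U is conditioned on, so the path is blocked at U.
Path 2: A → V ← U → F
  U is a fork here and U is conditioned on, so the path is blocked at U.
Path 3: A → V ← B ← Y → F
  Y is a fork here and Y is conditioned on, so the path is blocked at Y.
Path 4: A → V ← B → U → F
  U is a chain here and U is conditioned on, so the path is blocked at U.
Path 5: A → V ← X → F
  V is a collider and V is conditioned on, which opens it; X is a fork and X is not conditioned on — no node blocks this path, so it is active.
Path 6: A → V ← F
  V is a collider and V is conditioned on, which opens it — no node blocks this path, so it is active.
Because an active path exists, A and F are not d-separated.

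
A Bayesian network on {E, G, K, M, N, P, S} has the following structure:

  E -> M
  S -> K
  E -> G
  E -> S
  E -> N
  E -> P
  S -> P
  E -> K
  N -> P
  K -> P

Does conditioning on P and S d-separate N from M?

No

Enumerating the 6 paths from N to M and testing each for blocking by {P, S}:
Path 1: N ← E → M
  E is a fork and E is not conditioned on — no node blocks this path, so it is active.
Path 2: N → P ← E → M
  P is a collider and P is conditioned on, which opens it; E is a fork and E is not conditioned on — no node blocks this path, so it is active.
Path 3: N → P ← K ← E → M
  P is a collider and P is conditioned on, which opens it; K is a chain and K is not conditioned on; E is a fork and E is not conditioned on — no node blocks this path, so it is active.
Path 4: N → P ← K ← S ← E → M
  S is a chain here and S is conditioned on, so the path is blocked at S.
Path 5: N → P ← S ← E → M
  S is a chain here and S is conditioned on, so the path is blocked at S.
Path 6: N → P ← S → K ← E → M
  S is a fork here and S is conditioned on, so the path is blocked at S.
Because an active path exists, N and M are not d-separated.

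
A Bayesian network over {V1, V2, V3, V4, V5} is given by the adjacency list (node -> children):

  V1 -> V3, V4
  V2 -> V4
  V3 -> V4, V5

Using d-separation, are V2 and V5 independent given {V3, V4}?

Enumerating the 2 paths from V2 to V5 and testing each for blocking by {V3, V4}:
Path 1: V2 → V4 ← V1 → V3 → V5
  V3 is a chain here and V3 is conditioned on, so the path is blocked at V3.
Path 2: V2 → V4 ← V3 → V5
  V3 is a fork here and V3 is conditioned on, so the path is blocked at V3.
Since every path is blocked, d-separation holds.

Yes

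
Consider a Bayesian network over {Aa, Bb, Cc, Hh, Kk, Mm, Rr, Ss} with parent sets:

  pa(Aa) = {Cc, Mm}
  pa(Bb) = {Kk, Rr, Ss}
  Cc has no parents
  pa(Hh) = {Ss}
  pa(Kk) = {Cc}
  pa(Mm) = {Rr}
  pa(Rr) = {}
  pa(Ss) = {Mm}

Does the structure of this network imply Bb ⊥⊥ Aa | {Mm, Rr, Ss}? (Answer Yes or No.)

There are 3 undirected paths between Bb and Aa; checking each against the conditioning set {Mm, Rr, Ss}:
  1. Bb ← Rr → Mm → Aa — Rr:fork[blocks]; Mm:chain[blocks] ⇒ blocked
  2. Bb ← Ss ← Mm → Aa — Ss:chain[blocks]; Mm:fork[blocks] ⇒ blocked
  3. Bb ← Kk ← Cc → Aa — Kk:chain[open]; Cc:fork[open] ⇒ active
Since the path Bb ← Kk ← Cc → Aa is active, Bb and Aa are not d-separated given {Mm, Rr, Ss}.

No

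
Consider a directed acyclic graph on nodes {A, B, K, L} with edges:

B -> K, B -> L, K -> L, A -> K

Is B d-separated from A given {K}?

2 paths connect B and A; each must be blocked for d-separation to hold:
Path 1: B → K ← A
  K is a collider and K is conditioned on, which opens it — no node blocks this path, so it is active.
Path 2: B → L ← K ← A
  L is a collider here and neither L nor any of its descendants is conditioned on, so the collider stays closed — the path is blocked at L.
Because an active path exists, B and A are not d-separated.

No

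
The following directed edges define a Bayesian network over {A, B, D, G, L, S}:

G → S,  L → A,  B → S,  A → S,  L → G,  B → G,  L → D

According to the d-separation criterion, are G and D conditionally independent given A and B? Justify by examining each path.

No

There are 3 undirected paths between G and D; checking each against the conditioning set {A, B}:
Path 1: G ← L → D
  L is a fork and L is not conditioned on — no node blocks this path, so it is active.
Path 2: G ← B → S ← A ← L → D
  B is a fork here and B is conditioned on, so the path is blocked at B.
Path 3: G → S ← A ← L → D
  S is a collider here and neither S nor any of its descendants is conditioned on, so the collider stays closed — the path is blocked at S.
At least one path is unblocked, so d-separation fails.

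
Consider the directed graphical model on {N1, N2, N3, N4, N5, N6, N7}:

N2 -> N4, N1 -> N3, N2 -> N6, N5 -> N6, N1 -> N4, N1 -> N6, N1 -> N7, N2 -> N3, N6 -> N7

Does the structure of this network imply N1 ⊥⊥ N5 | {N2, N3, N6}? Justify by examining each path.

We examine all 4 paths between N1 and N5:
Path 1: N1 → N4 ← N2 → N6 ← N5
  N4 is a collider here and neither N4 nor any of its descendants is conditioned on, so the collider stays closed — the path is blocked at N4.
Path 2: N1 → N6 ← N5
  N6 is a collider and N6 is conditioned on, which opens it — no node blocks this path, so it is active.
Path 3: N1 → N3 ← N2 → N6 ← N5
  N2 is a fork here and N2 is conditioned on, so the path is blocked at N2.
Path 4: N1 → N7 ← N6 ← N5
  N7 is a collider here and neither N7 nor any of its descendants is conditioned on, so the collider stays closed — the path is blocked at N7.
At least one path is unblocked, so d-separation fails.

No — N1 and N5 are not d-separated given {N2, N3, N6}.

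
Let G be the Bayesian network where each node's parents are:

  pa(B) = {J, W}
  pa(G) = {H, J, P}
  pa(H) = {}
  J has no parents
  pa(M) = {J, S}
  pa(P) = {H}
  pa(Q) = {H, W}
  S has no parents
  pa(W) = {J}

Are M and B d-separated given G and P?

No — M and B are not d-separated given {G, P}.

There are 4 undirected paths between M and B; checking each against the conditioning set {G, P}:
  1. M ← J → G ← P ← H → Q ← W → B — J:fork[open]; G:collider[open]; P:chain[blocks]; H:fork[open]; Q:collider[blocks]; W:fork[open] ⇒ blocked
  2. M ← J → G ← H → Q ← W → B — J:fork[open]; G:collider[open]; H:fork[open]; Q:collider[blocks]; W:fork[open] ⇒ blocked
  3. M ← J → B — J:fork[open] ⇒ active
  4. M ← J → W → B — J:fork[open]; W:chain[open] ⇒ active
Because an active path exists, M and B are not d-separated.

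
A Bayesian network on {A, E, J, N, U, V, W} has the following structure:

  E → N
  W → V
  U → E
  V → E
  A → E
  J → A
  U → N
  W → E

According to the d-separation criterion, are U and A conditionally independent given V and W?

Yes

2 paths connect U and A; each must be blocked for d-separation to hold:
  1. U → E ← A — E:collider[blocks] ⇒ blocked
  2. U → N ← E ← A — N:collider[blocks]; E:chain[open] ⇒ blocked
Every path is blocked, so U and A are d-separated given {V, W}.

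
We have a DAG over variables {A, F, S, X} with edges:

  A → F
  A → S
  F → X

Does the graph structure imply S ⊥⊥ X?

The only undirected path from S to X is:
Path 1: S ← A → F → X
  A is a fork and A is not conditioned on; F is a chain and F is not conditioned on — no node blocks this path, so it is active.
Because an active path exists, S and X are not d-separated.

No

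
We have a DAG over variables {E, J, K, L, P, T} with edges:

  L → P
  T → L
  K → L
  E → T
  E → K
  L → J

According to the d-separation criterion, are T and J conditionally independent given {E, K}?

There are 2 undirected paths between T and J; checking each against the conditioning set {E, K}:
Path 1: T → L → J
  L is a chain and L is not conditioned on — no node blocks this path, so it is active.
Path 2: T ← E → K → L → J
  E is a fork here and E is conditioned on, so the path is blocked at E.
Since the path T → L → J is active, T and J are not d-separated given {E, K}.

No — T and J are not d-separated given {E, K}.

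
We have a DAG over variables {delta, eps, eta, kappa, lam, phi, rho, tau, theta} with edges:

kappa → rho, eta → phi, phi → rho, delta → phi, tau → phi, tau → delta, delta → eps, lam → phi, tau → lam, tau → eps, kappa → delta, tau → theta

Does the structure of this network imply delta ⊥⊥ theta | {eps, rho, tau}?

6 paths connect delta and theta; each must be blocked for d-separation to hold:
  1. delta → phi ← tau → theta — phi:collider[open]; tau:fork[blocks] ⇒ blocked
  2. delta → phi ← lam ← tau → theta — phi:collider[open]; lam:chain[open]; tau:fork[blocks] ⇒ blocked
  3. delta ← tau → theta — tau:fork[blocks] ⇒ blocked
  4. delta → eps ← tau → theta — eps:collider[open]; tau:fork[blocks] ⇒ blocked
  5. delta ← kappa → rho ← phi ← tau → theta — kappa:fork[open]; rho:collider[open]; phi:chain[open]; tau:fork[blocks] ⇒ blocked
  6. delta ← kappa → rho ← phi ← lam ← tau → theta — kappa:fork[open]; rho:collider[open]; phi:chain[open]; lam:chain[open]; tau:fork[blocks] ⇒ blocked
All paths are blocked; delta ⊥ theta | {eps, rho, tau} holds.

Yes — delta and theta are d-separated given {eps, rho, tau}.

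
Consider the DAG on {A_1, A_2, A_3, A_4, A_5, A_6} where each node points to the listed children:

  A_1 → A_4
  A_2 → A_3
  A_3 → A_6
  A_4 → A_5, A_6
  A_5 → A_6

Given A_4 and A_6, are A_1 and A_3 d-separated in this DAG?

Yes

2 paths connect A_1 and A_3; each must be blocked for d-separation to hold:
Path 1: A_1 → A_4 → A_5 → A_6 ← A_3
  A_4 is a chain here and A_4 is conditioned on, so the path is blocked at A_4.
Path 2: A_1 → A_4 → A_6 ← A_3
  A_4 is a chain here and A_4 is conditioned on, so the path is blocked at A_4.
All paths are blocked; A_1 ⊥ A_3 | {A_4, A_6} holds.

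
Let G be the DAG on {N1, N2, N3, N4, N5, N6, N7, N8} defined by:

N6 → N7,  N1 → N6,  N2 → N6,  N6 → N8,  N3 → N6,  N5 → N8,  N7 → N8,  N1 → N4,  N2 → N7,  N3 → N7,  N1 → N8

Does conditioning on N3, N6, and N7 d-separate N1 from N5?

There are 5 undirected paths between N1 and N5; checking each against the conditioning set {N3, N6, N7}:
Path 1: N1 → N6 ← N2 → N7 → N8 ← N5
  N7 is a chain here and N7 is conditioned on, so the path is blocked at N7.
Path 2: N1 → N6 → N7 → N8 ← N5
  N6 is a chain here and N6 is conditioned on, so the path is blocked at N6.
Path 3: N1 → N6 → N8 ← N5
  N6 is a chain here and N6 is conditioned on, so the path is blocked at N6.
Path 4: N1 → N6 ← N3 → N7 → N8 ← N5
  N3 is a fork here and N3 is conditioned on, so the path is blocked at N3.
Path 5: N1 → N8 ← N5
  N8 is a collider here and neither N8 nor any of its descendants is conditioned on, so the collider stays closed — the path is blocked at N8.
All paths are blocked; N1 ⊥ N5 | {N3, N6, N7} holds.

Yes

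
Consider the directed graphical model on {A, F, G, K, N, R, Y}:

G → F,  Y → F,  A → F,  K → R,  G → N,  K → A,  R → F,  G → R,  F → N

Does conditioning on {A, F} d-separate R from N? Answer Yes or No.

No

6 paths connect R and N; each must be blocked for d-separation to hold:
Path 1: R → F → N
  F is a chain here and F is conditioned on, so the path is blocked at F.
Path 2: R → F ← G → N
  F is a collider and F is conditioned on, which opens it; G is a fork and G is not conditioned on — no node blocks this path, so it is active.
Path 3: R ← K → A → F → N
  A is a chain here and A is conditioned on, so the path is blocked at A.
Path 4: R ← K → A → F ← G → N
  A is a chain here and A is conditioned on, so the path is blocked at A.
Path 5: R ← G → F → N
  F is a chain here and F is conditioned on, so the path is blocked at F.
Path 6: R ← G → N
  G is a fork and G is not conditioned on — no node blocks this path, so it is active.
Because an active path exists, R and N are not d-separated.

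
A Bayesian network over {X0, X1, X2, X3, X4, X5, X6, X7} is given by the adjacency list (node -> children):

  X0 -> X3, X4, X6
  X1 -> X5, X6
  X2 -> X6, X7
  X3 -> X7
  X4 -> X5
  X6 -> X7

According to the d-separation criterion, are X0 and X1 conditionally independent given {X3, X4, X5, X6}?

We examine all 4 paths between X0 and X1:
Path 1: X0 → X3 → X7 ← X6 ← X1
  X3 is a chain here and X3 is conditioned on, so the path is blocked at X3.
Path 2: X0 → X3 → X7 ← X2 → X6 ← X1
  X3 is a chain here and X3 is conditioned on, so the path is blocked at X3.
Path 3: X0 → X4 → X5 ← X1
  X4 is a chain here and X4 is conditioned on, so the path is blocked at X4.
Path 4: X0 → X6 ← X1
  X6 is a collider and X6 is conditioned on, which opens it — no node blocks this path, so it is active.
Because an active path exists, X0 and X1 are not d-separated.

No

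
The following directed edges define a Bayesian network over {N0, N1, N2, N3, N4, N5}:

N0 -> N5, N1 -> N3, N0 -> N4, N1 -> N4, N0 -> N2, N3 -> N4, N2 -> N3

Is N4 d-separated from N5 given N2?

No — N4 and N5 are not d-separated given {N2}.

We examine all 3 paths between N4 and N5:
Path 1: N4 ← N3 ← N2 ← N0 → N5
  N2 is a chain here and N2 is conditioned on, so the path is blocked at N2.
Path 2: N4 ← N1 → N3 ← N2 ← N0 → N5
  N3 is a collider here and neither N3 nor any of its descendants is conditioned on, so the collider stays closed — the path is blocked at N3.
Path 3: N4 ← N0 → N5
  N0 is a fork and N0 is not conditioned on — no node blocks this path, so it is active.
Since the path N4 ← N0 → N5 is active, N4 and N5 are not d-separated given {N2}.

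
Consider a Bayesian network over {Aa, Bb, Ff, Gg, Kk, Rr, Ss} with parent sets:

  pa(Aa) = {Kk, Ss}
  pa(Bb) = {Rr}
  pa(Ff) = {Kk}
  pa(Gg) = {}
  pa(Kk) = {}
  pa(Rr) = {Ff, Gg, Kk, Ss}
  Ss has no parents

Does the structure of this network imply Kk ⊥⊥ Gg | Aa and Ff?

We examine all 3 paths between Kk and Gg:
  1. Kk → Aa ← Ss → Rr ← Gg — Aa:collider[open]; Ss:fork[open]; Rr:collider[blocks] ⇒ blocked
  2. Kk → Rr ← Gg — Rr:collider[blocks] ⇒ blocked
  3. Kk → Ff → Rr ← Gg — Ff:chain[blocks]; Rr:collider[blocks] ⇒ blocked
All paths are blocked; Kk ⊥ Gg | {Aa, Ff} holds.

Yes — Kk and Gg are d-separated given {Aa, Ff}.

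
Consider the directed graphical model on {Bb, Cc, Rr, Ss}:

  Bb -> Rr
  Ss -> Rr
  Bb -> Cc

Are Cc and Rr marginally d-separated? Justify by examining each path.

No

Only one path connects Cc and Rr:
  1. Cc ← Bb → Rr — Bb:fork[open] ⇒ active
Since the path Cc ← Bb → Rr is active, Cc and Rr are not d-separated given ∅.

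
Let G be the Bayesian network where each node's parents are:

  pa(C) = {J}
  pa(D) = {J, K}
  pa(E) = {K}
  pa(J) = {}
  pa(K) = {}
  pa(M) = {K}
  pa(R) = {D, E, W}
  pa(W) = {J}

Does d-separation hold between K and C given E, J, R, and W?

We examine all 4 paths between K and C:
  1. K → D → R ← W ← J → C — D:chain[open]; R:collider[open]; W:chain[blocks]; J:fork[blocks] ⇒ blocked
  2. K → D ← J → C — D:collider[open]; J:fork[blocks] ⇒ blocked
  3. K → E → R ← D ← J → C — E:chain[blocks]; R:collider[open]; D:chain[open]; J:fork[blocks] ⇒ blocked
  4. K → E → R ← W ← J → C — E:chain[blocks]; R:collider[open]; W:chain[blocks]; J:fork[blocks] ⇒ blocked
All paths are blocked; K ⊥ C | {E, J, R, W} holds.

Yes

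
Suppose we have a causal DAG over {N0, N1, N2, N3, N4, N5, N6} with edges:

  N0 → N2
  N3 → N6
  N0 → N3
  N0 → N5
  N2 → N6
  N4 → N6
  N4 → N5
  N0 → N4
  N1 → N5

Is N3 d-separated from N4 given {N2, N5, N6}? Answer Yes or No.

6 paths connect N3 and N4; each must be blocked for d-separation to hold:
Path 1: N3 → N6 ← N4
  N6 is a collider and N6 is conditioned on, which opens it — no node blocks this path, so it is active.
Path 2: N3 → N6 ← N2 ← N0 → N4
  N2 is a chain here and N2 is conditioned on, so the path is blocked at N2.
Path 3: N3 → N6 ← N2 ← N0 → N5 ← N4
  N2 is a chain here and N2 is conditioned on, so the path is blocked at N2.
Path 4: N3 ← N0 → N4
  N0 is a fork and N0 is not conditioned on — no node blocks this path, so it is active.
Path 5: N3 ← N0 → N2 → N6 ← N4
  N2 is a chain here and N2 is conditioned on, so the path is blocked at N2.
Path 6: N3 ← N0 → N5 ← N4
  N0 is a fork and N0 is not conditioned on; N5 is a collider and N5 is conditioned on, which opens it — no node blocks this path, so it is active.
At least one path is unblocked, so d-separation fails.

No — N3 and N4 are not d-separated given {N2, N5, N6}.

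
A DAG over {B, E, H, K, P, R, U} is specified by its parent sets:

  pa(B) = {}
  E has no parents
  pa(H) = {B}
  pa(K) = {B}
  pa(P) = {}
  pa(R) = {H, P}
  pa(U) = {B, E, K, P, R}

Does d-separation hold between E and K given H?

Yes — E and K are d-separated given {H}.

Enumerating the 4 paths from E to K and testing each for blocking by {H}:
  1. E → U ← K — U:collider[blocks] ⇒ blocked
  2. E → U ← P → R ← H ← B → K — U:collider[blocks]; P:fork[open]; R:collider[blocks]; H:chain[blocks]; B:fork[open] ⇒ blocked
  3. E → U ← B → K — U:collider[blocks]; B:fork[open] ⇒ blocked
  4. E → U ← R ← H ← B → K — U:collider[blocks]; R:chain[open]; H:chain[blocks]; B:fork[open] ⇒ blocked
All paths are blocked; E ⊥ K | {H} holds.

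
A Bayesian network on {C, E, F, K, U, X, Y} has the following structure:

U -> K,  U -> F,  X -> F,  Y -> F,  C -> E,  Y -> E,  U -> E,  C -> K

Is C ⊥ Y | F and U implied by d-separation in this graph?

We examine all 4 paths between C and Y:
Path 1: C → E ← Y
  E is a collider here and neither E nor any of its descendants is conditioned on, so the collider stays closed — the path is blocked at E.
Path 2: C → E ← U → F ← Y
  E is a collider here and neither E nor any of its descendants is conditioned on, so the collider stays closed — the path is blocked at E.
Path 3: C → K ← U → E ← Y
  K is a collider here and neither K nor any of its descendants is conditioned on, so the collider stays closed — the path is blocked at K.
Path 4: C → K ← U → F ← Y
  K is a collider here and neither K nor any of its descendants is conditioned on, so the collider stays closed — the path is blocked at K.
All paths are blocked; C ⊥ Y | {F, U} holds.

Yes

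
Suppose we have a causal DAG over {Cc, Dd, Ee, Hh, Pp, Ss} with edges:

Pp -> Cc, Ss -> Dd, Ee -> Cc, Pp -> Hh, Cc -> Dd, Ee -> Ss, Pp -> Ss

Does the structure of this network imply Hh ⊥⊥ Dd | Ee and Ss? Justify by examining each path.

No — Hh and Dd are not d-separated given {Ee, Ss}.

We examine all 4 paths between Hh and Dd:
  1. Hh ← Pp → Cc ← Ee → Ss → Dd — Pp:fork[open]; Cc:collider[blocks]; Ee:fork[blocks]; Ss:chain[blocks] ⇒ blocked
  2. Hh ← Pp → Cc → Dd — Pp:fork[open]; Cc:chain[open] ⇒ active
  3. Hh ← Pp → Ss ← Ee → Cc → Dd — Pp:fork[open]; Ss:collider[open]; Ee:fork[blocks]; Cc:chain[open] ⇒ blocked
  4. Hh ← Pp → Ss → Dd — Pp:fork[open]; Ss:chain[blocks] ⇒ blocked
Since the path Hh ← Pp → Cc → Dd is active, Hh and Dd are not d-separated given {Ee, Ss}.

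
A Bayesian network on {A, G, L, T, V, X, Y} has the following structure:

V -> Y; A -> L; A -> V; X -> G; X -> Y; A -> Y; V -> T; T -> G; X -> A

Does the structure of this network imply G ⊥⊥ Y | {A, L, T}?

No

We examine all 6 paths between G and Y:
  1. G ← T ← V ← A ← X → Y — T:chain[blocks]; V:chain[open]; A:chain[blocks]; X:fork[open] ⇒ blocked
  2. G ← T ← V ← A → Y — T:chain[blocks]; V:chain[open]; A:fork[blocks] ⇒ blocked
  3. G ← T ← V → Y — T:chain[blocks]; V:fork[open] ⇒ blocked
  4. G ← X → A → V → Y — X:fork[open]; A:chain[blocks]; V:chain[open] ⇒ blocked
  5. G ← X → A → Y — X:fork[open]; A:chain[blocks] ⇒ blocked
  6. G ← X → Y — X:fork[open] ⇒ active
Because an active path exists, G and Y are not d-separated.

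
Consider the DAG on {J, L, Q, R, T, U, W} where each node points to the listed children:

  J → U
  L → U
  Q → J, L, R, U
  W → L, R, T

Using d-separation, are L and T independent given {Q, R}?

No

Enumerating the 4 paths from L to T and testing each for blocking by {Q, R}:
Path 1: L ← W → T
  W is a fork and W is not conditioned on — no node blocks this path, so it is active.
Path 2: L → U ← J ← Q → R ← W → T
  U is a collider here and neither U nor any of its descendants is conditioned on, so the collider stays closed — the path is blocked at U.
Path 3: L → U ← Q → R ← W → T
  U is a collider here and neither U nor any of its descendants is conditioned on, so the collider stays closed — the path is blocked at U.
Path 4: L ← Q → R ← W → T
  Q is a fork here and Q is conditioned on, so the path is blocked at Q.
Because an active path exists, L and T are not d-separated.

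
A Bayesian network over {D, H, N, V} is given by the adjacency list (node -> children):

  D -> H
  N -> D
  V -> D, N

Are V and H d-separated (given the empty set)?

2 paths connect V and H; each must be blocked for d-separation to hold:
  1. V → N → D → H — N:chain[open]; D:chain[open] ⇒ active
  2. V → D → H — D:chain[open] ⇒ active
At least one path is unblocked, so d-separation fails.

No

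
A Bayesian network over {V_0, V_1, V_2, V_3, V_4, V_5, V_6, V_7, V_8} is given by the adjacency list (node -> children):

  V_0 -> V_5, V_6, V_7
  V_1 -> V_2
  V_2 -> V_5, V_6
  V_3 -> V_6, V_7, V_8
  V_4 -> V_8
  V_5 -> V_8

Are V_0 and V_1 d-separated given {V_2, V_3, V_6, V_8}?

Yes

Enumerating the 6 paths from V_0 to V_1 and testing each for blocking by {V_2, V_3, V_6, V_8}:
  1. V_0 → V_7 ← V_3 → V_8 ← V_5 ← V_2 ← V_1 — V_7:collider[blocks]; V_3:fork[blocks]; V_8:collider[open]; V_5:chain[open]; V_2:chain[blocks] ⇒ blocked
  2. V_0 → V_7 ← V_3 → V_6 ← V_2 ← V_1 — V_7:collider[blocks]; V_3:fork[blocks]; V_6:collider[open]; V_2:chain[blocks] ⇒ blocked
  3. V_0 → V_5 → V_8 ← V_3 → V_6 ← V_2 ← V_1 — V_5:chain[open]; V_8:collider[open]; V_3:fork[blocks]; V_6:collider[open]; V_2:chain[blocks] ⇒ blocked
  4. V_0 → V_5 ← V_2 ← V_1 — V_5:collider[open]; V_2:chain[blocks] ⇒ blocked
  5. V_0 → V_6 ← V_2 ← V_1 — V_6:collider[open]; V_2:chain[blocks] ⇒ blocked
  6. V_0 → V_6 ← V_3 → V_8 ← V_5 ← V_2 ← V_1 — V_6:collider[open]; V_3:fork[blocks]; V_8:collider[open]; V_5:chain[open]; V_2:chain[blocks] ⇒ blocked
Every path is blocked, so V_0 and V_1 are d-separated given {V_2, V_3, V_6, V_8}.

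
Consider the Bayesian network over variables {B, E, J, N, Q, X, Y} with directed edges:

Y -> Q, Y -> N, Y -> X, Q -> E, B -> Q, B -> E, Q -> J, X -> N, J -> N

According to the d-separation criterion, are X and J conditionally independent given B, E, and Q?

Yes — X and J are d-separated given {B, E, Q}.

There are 4 undirected paths between X and J; checking each against the conditioning set {B, E, Q}:
Path 1: X → N ← Y → Q → J
  N is a collider here and neither N nor any of its descendants is conditioned on, so the collider stays closed — the path is blocked at N.
Path 2: X → N ← J
  N is a collider here and neither N nor any of its descendants is conditioned on, so the collider stays closed — the path is blocked at N.
Path 3: X ← Y → Q → J
  Q is a chain here and Q is conditioned on, so the path is blocked at Q.
Path 4: X ← Y → N ← J
  N is a collider here and neither N nor any of its descendants is conditioned on, so the collider stays closed — the path is blocked at N.
All paths are blocked; X ⊥ J | {B, E, Q} holds.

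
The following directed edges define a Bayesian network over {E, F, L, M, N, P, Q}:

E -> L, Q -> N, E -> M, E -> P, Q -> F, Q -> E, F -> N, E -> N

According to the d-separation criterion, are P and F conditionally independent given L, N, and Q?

We examine all 4 paths between P and F:
  1. P ← E → N ← F — E:fork[open]; N:collider[open] ⇒ active
  2. P ← E → N ← Q → F — E:fork[open]; N:collider[open]; Q:fork[blocks] ⇒ blocked
  3. P ← E ← Q → F — E:chain[open]; Q:fork[blocks] ⇒ blocked
  4. P ← E ← Q → N ← F — E:chain[open]; Q:fork[blocks]; N:collider[open] ⇒ blocked
Since the path P ← E → N ← F is active, P and F are not d-separated given {L, N, Q}.

No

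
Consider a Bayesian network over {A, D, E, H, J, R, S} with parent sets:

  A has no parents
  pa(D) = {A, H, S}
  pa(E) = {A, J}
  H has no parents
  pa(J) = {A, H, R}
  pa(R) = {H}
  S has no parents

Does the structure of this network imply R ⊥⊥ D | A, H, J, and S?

Yes — R and D are d-separated given {A, H, J, S}.

There are 6 undirected paths between R and D; checking each against the conditioning set {A, H, J, S}:
  1. R → J → E ← A → D — J:chain[blocks]; E:collider[blocks]; A:fork[blocks] ⇒ blocked
  2. R → J ← A → D — J:collider[open]; A:fork[blocks] ⇒ blocked
  3. R → J ← H → D — J:collider[open]; H:fork[blocks] ⇒ blocked
  4. R ← H → J → E ← A → D — H:fork[blocks]; J:chain[blocks]; E:collider[blocks]; A:fork[blocks] ⇒ blocked
  5. R ← H → J ← A → D — H:fork[blocks]; J:collider[open]; A:fork[blocks] ⇒ blocked
  6. R ← H → D — H:fork[blocks] ⇒ blocked
Every path is blocked, so R and D are d-separated given {A, H, J, S}.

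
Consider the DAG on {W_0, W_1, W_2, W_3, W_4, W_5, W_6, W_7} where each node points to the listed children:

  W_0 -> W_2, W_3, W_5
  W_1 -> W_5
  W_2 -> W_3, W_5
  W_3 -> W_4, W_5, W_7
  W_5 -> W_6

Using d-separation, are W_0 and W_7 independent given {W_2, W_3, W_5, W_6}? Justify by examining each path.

Enumerating the 5 paths from W_0 to W_7 and testing each for blocking by {W_2, W_3, W_5, W_6}:
  1. W_0 → W_3 → W_7 — W_3:chain[blocks] ⇒ blocked
  2. W_0 → W_5 ← W_3 → W_7 — W_5:collider[open]; W_3:fork[blocks] ⇒ blocked
  3. W_0 → W_5 ← W_2 → W_3 → W_7 — W_5:collider[open]; W_2:fork[blocks]; W_3:chain[blocks] ⇒ blocked
  4. W_0 → W_2 → W_3 → W_7 — W_2:chain[blocks]; W_3:chain[blocks] ⇒ blocked
  5. W_0 → W_2 → W_5 ← W_3 → W_7 — W_2:chain[blocks]; W_5:collider[open]; W_3:fork[blocks] ⇒ blocked
Since every path is blocked, d-separation holds.

Yes — W_0 and W_7 are d-separated given {W_2, W_3, W_5, W_6}.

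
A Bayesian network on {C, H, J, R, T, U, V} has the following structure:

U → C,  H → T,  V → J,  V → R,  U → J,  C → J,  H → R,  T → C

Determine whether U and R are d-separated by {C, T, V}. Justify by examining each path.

Yes

4 paths connect U and R; each must be blocked for d-separation to hold:
  1. U → J ← V → R — J:collider[blocks]; V:fork[blocks] ⇒ blocked
  2. U → J ← C ← T ← H → R — J:collider[blocks]; C:chain[blocks]; T:chain[blocks]; H:fork[open] ⇒ blocked
  3. U → C → J ← V → R — C:chain[blocks]; J:collider[blocks]; V:fork[blocks] ⇒ blocked
  4. U → C ← T ← H → R — C:collider[open]; T:chain[blocks]; H:fork[open] ⇒ blocked
Every path is blocked, so U and R are d-separated given {C, T, V}.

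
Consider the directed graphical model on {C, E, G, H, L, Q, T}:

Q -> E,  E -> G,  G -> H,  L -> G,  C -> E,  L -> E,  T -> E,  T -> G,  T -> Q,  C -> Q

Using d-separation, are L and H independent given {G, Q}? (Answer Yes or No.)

Yes

We examine all 5 paths between L and H:
  1. L → G → H — G:chain[blocks] ⇒ blocked
  2. L → E → G → H — E:chain[open]; G:chain[blocks] ⇒ blocked
  3. L → E ← C → Q ← T → G → H — E:collider[open]; C:fork[open]; Q:collider[open]; T:fork[open]; G:chain[blocks] ⇒ blocked
  4. L → E ← Q ← T → G → H — E:collider[open]; Q:chain[blocks]; T:fork[open]; G:chain[blocks] ⇒ blocked
  5. L → E ← T → G → H — E:collider[open]; T:fork[open]; G:chain[blocks] ⇒ blocked
Since every path is blocked, d-separation holds.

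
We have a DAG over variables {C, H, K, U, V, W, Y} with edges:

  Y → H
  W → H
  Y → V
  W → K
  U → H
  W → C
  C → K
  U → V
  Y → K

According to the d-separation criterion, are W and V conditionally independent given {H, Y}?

No

We examine all 6 paths between W and V:
  1. W → K ← Y → V — K:collider[blocks]; Y:fork[blocks] ⇒ blocked
  2. W → K ← Y → H ← U → V — K:collider[blocks]; Y:fork[blocks]; H:collider[open]; U:fork[open] ⇒ blocked
  3. W → H ← Y → V — H:collider[open]; Y:fork[blocks] ⇒ blocked
  4. W → H ← U → V — H:collider[open]; U:fork[open] ⇒ active
  5. W → C → K ← Y → V — C:chain[open]; K:collider[blocks]; Y:fork[blocks] ⇒ blocked
  6. W → C → K ← Y → H ← U → V — C:chain[open]; K:collider[blocks]; Y:fork[blocks]; H:collider[open]; U:fork[open] ⇒ blocked
At least one path is unblocked, so d-separation fails.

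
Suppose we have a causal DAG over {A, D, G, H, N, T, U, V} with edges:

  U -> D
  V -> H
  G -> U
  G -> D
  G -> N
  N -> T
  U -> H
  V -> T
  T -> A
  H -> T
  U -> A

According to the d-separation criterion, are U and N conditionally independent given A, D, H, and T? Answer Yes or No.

5 paths connect U and N; each must be blocked for d-separation to hold:
  1. U → A ← T ← N — A:collider[open]; T:chain[blocks] ⇒ blocked
  2. U → D ← G → N — D:collider[open]; G:fork[open] ⇒ active
  3. U → H ← V → T ← N — H:collider[open]; V:fork[open]; T:collider[open] ⇒ active
  4. U → H → T ← N — H:chain[blocks]; T:collider[open] ⇒ blocked
  5. U ← G → N — G:fork[open] ⇒ active
Because an active path exists, U and N are not d-separated.

No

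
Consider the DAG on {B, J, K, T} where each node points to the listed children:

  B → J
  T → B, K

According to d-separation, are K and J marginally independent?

The only undirected path from K to J is:
Path 1: K ← T → B → J
  T is a fork and T is not conditioned on; B is a chain and B is not conditioned on — no node blocks this path, so it is active.
Because an active path exists, K and J are not d-separated.

No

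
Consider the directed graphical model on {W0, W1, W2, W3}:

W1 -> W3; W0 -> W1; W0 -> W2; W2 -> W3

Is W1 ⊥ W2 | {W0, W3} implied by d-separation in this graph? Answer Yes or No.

No — W1 and W2 are not d-separated given {W0, W3}.

Enumerating the 2 paths from W1 to W2 and testing each for blocking by {W0, W3}:
Path 1: W1 → W3 ← W2
  W3 is a collider and W3 is conditioned on, which opens it — no node blocks this path, so it is active.
Path 2: W1 ← W0 → W2
  W0 is a fork here and W0 is conditioned on, so the path is blocked at W0.
Since the path W1 → W3 ← W2 is active, W1 and W2 are not d-separated given {W0, W3}.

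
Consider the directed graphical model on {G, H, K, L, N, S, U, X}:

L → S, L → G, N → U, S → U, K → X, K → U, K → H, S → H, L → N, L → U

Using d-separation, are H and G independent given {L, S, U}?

Yes

We examine all 6 paths between H and G:
Path 1: H ← K → U ← L → G
  L is a fork here and L is conditioned on, so the path is blocked at L.
Path 2: H ← K → U ← N ← L → G
  L is a fork here and L is conditioned on, so the path is blocked at L.
Path 3: H ← K → U ← S ← L → G
  S is a chain here and S is conditioned on, so the path is blocked at S.
Path 4: H ← S ← L → G
  S is a chain here and S is conditioned on, so the path is blocked at S.
Path 5: H ← S → U ← L → G
  S is a fork here and S is conditioned on, so the path is blocked at S.
Path 6: H ← S → U ← N ← L → G
  S is a fork here and S is conditioned on, so the path is blocked at S.
Every path is blocked, so H and G are d-separated given {L, S, U}.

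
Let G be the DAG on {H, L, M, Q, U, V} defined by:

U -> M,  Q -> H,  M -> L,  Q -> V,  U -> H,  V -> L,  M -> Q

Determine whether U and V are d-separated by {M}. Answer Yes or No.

Yes

Enumerating the 4 paths from U to V and testing each for blocking by {M}:
  1. U → H ← Q → V — H:collider[blocks]; Q:fork[open] ⇒ blocked
  2. U → H ← Q ← M → L ← V — H:collider[blocks]; Q:chain[open]; M:fork[blocks]; L:collider[blocks] ⇒ blocked
  3. U → M → Q → V — M:chain[blocks]; Q:chain[open] ⇒ blocked
  4. U → M → L ← V — M:chain[blocks]; L:collider[blocks] ⇒ blocked
All paths are blocked; U ⊥ V | {M} holds.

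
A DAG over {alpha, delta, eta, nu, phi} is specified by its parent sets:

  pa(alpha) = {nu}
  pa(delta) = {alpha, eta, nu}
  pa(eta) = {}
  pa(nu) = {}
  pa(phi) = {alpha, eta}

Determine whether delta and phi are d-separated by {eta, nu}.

We examine all 3 paths between delta and phi:
  1. delta ← eta → phi — eta:fork[blocks] ⇒ blocked
  2. delta ← nu → alpha → phi — nu:fork[blocks]; alpha:chain[open] ⇒ blocked
  3. delta ← alpha → phi — alpha:fork[open] ⇒ active
At least one path is unblocked, so d-separation fails.

No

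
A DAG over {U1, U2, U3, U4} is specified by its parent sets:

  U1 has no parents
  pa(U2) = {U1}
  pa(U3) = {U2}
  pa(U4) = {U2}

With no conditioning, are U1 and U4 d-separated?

No — U1 and U4 are not d-separated given ∅.

Only one path connects U1 and U4:
Path 1: U1 → U2 → U4
  U2 is a chain and U2 is not conditioned on — no node blocks this path, so it is active.
At least one path is unblocked, so d-separation fails.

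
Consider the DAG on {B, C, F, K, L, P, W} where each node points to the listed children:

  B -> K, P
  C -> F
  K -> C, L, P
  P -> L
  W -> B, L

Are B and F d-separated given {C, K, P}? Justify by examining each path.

Yes

Enumerating the 5 paths from B to F and testing each for blocking by {C, K, P}:
Path 1: B → K → C → F
  K is a chain here and K is conditioned on, so the path is blocked at K.
Path 2: B ← W → L ← K → C → F
  L is a collider here and neither L nor any of its descendants is conditioned on, so the collider stays closed — the path is blocked at L.
Path 3: B ← W → L ← P ← K → C → F
  L is a collider here and neither L nor any of its descendants is conditioned on, so the collider stays closed — the path is blocked at L.
Path 4: B → P ← K → C → F
  K is a fork here and K is conditioned on, so the path is blocked at K.
Path 5: B → P → L ← K → C → F
  P is a chain here and P is conditioned on, so the path is blocked at P.
Since every path is blocked, d-separation holds.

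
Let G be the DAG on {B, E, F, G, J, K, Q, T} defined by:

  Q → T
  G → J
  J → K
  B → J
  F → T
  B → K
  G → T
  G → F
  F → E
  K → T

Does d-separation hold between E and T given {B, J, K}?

No

Enumerating the 4 paths from E to T and testing each for blocking by {B, J, K}:
  1. E ← F → T — F:fork[open] ⇒ active
  2. E ← F ← G → J → K → T — F:chain[open]; G:fork[open]; J:chain[blocks]; K:chain[blocks] ⇒ blocked
  3. E ← F ← G → J ← B → K → T — F:chain[open]; G:fork[open]; J:collider[open]; B:fork[blocks]; K:chain[blocks] ⇒ blocked
  4. E ← F ← G → T — F:chain[open]; G:fork[open] ⇒ active
Since the path E ← F → T is active, E and T are not d-separated given {B, J, K}.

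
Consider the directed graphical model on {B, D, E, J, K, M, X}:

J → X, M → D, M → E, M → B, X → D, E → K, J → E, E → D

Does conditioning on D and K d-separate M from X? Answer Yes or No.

There are 4 undirected paths between M and X; checking each against the conditioning set {D, K}:
  1. M → E ← J → X — E:collider[open]; J:fork[open] ⇒ active
  2. M → E → D ← X — E:chain[open]; D:collider[open] ⇒ active
  3. M → D ← E ← J → X — D:collider[open]; E:chain[open]; J:fork[open] ⇒ active
  4. M → D ← X — D:collider[open] ⇒ active
Since the path M → E ← J → X is active, M and X are not d-separated given {D, K}.

No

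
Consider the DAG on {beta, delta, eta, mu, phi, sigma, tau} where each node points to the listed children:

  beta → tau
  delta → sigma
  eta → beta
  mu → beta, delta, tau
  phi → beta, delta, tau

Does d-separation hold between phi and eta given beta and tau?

No

There are 5 undirected paths between phi and eta; checking each against the conditioning set {beta, tau}:
Path 1: phi → tau ← beta ← eta
  beta is a chain here and beta is conditioned on, so the path is blocked at beta.
Path 2: phi → tau ← mu → beta ← eta
  tau is a collider and tau is conditioned on, which opens it; mu is a fork and mu is not conditioned on; beta is a collider and beta is conditioned on, which opens it — no node blocks this path, so it is active.
Path 3: phi → beta ← eta
  beta is a collider and beta is conditioned on, which opens it — no node blocks this path, so it is active.
Path 4: phi → delta ← mu → tau ← beta ← eta
  delta is a collider here and neither delta nor any of its descendants is conditioned on, so the collider stays closed — the path is blocked at delta.
Path 5: phi → delta ← mu → beta ← eta
  delta is a collider here and neither delta nor any of its descendants is conditioned on, so the collider stays closed — the path is blocked at delta.
Because an active path exists, phi and eta are not d-separated.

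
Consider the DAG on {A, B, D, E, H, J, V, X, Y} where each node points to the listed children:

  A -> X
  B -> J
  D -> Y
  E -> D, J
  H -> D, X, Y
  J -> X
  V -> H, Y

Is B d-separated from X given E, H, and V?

There are 4 undirected paths between B and X; checking each against the conditioning set {E, H, V}:
  1. B → J ← E → D ← H → X — J:collider[blocks]; E:fork[blocks]; D:collider[blocks]; H:fork[blocks] ⇒ blocked
  2. B → J ← E → D → Y ← V → H → X — J:collider[blocks]; E:fork[blocks]; D:chain[open]; Y:collider[blocks]; V:fork[blocks]; H:chain[blocks] ⇒ blocked
  3. B → J ← E → D → Y ← H → X — J:collider[blocks]; E:fork[blocks]; D:chain[open]; Y:collider[blocks]; H:fork[blocks] ⇒ blocked
  4. B → J → X — J:chain[open] ⇒ active
Because an active path exists, B and X are not d-separated.

No — B and X are not d-separated given {E, H, V}.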